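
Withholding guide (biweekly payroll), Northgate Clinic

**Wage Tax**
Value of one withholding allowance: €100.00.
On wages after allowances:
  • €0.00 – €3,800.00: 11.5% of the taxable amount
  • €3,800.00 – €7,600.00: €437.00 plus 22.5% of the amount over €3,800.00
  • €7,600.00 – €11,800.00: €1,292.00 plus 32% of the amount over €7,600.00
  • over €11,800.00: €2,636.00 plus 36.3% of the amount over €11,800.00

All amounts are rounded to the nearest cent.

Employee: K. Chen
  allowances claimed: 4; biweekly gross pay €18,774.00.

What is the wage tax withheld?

Wage Tax: taxable = €18,774.00 − 4×€100.00 = €18,374.00
  €2,636.00 + 36.3% × (€18,374.00 − €11,800.00) = €2,636.00 + 36.3% × €6,574.00 = €5,022.36

€5,022.36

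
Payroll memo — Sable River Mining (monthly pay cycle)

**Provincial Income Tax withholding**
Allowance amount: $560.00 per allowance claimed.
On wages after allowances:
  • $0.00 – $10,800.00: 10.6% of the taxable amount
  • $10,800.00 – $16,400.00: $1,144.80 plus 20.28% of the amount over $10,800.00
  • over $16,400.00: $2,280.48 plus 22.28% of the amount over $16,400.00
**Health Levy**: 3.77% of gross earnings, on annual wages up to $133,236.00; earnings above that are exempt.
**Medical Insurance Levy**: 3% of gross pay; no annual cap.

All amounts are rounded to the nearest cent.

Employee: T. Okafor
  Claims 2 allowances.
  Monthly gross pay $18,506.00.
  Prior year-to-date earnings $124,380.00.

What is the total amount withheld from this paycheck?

Provincial Income Tax: taxable = $18,506.00 − 2×$560.00 = $17,386.00
  $2,280.48 + 22.28% × ($17,386.00 − $16,400.00) = $2,280.48 + 22.28% × $986.00 = $2,500.16
Health Levy: cap $133,236.00 − YTD $124,380.00 = $8,856.00 subject; 3.77% × $8,856.00 = $333.87
Medical Insurance Levy: 3% × $18,506.00 = $555.18
Total: $2,500.16 + $333.87 + $555.18 = $3,389.21

$3,389.21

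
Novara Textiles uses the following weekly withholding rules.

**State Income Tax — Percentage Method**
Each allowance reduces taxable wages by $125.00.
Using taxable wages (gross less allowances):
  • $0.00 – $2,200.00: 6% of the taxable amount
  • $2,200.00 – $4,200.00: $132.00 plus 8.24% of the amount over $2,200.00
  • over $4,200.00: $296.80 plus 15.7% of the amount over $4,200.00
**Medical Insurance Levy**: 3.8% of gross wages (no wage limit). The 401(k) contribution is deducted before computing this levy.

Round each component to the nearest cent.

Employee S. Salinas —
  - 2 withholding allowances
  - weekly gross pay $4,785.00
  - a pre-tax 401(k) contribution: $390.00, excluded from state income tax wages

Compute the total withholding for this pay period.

State Income Tax: taxable = $4,785.00 − $390.00 − 2×$125.00 = $4,145.00
  $132.00 + 8.24% × ($4,145.00 − $2,200.00) = $132.00 + 8.24% × $1,945.00 = $292.27
Medical Insurance Levy: 3.8% × $4,395.00 = $167.01
Total: $292.27 + $167.01 = $459.28

$459.28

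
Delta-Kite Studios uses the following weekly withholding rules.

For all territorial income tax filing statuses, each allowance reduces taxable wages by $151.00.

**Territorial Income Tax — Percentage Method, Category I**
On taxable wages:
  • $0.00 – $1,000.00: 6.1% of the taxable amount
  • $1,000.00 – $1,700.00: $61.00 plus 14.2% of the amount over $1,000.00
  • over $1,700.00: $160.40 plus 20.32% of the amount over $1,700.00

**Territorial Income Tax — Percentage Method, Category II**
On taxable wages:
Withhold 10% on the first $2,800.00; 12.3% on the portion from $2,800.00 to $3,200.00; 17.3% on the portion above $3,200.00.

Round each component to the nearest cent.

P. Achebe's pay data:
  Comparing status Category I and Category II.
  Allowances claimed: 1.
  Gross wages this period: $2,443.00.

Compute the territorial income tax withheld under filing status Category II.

Territorial Income Tax (Category II): taxable = $2,443.00 − 1×$151.00 = $2,292.00
  10% × $2,292.00 = $229.20

$229.20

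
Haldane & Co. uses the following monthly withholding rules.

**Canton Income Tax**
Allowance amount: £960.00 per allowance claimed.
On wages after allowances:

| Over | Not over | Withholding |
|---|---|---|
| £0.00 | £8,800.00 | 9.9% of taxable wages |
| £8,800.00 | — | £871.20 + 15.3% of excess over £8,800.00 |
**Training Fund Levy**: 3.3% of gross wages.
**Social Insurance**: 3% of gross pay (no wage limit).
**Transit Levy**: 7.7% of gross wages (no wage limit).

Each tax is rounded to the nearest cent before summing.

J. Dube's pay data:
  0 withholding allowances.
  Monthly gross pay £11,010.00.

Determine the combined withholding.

£2,750.73

Canton Income Tax: taxable = £11,010.00
  £871.20 + 15.3% × (£11,010.00 − £8,800.00) = £871.20 + 15.3% × £2,210.00 = £1,209.33
Training Fund Levy: 3.3% × £11,010.00 = £363.33
Social Insurance: 3% × £11,010.00 = £330.30
Transit Levy: 7.7% × £11,010.00 = £847.77
Total: £1,209.33 + £363.33 + £330.30 + £847.77 = £2,750.73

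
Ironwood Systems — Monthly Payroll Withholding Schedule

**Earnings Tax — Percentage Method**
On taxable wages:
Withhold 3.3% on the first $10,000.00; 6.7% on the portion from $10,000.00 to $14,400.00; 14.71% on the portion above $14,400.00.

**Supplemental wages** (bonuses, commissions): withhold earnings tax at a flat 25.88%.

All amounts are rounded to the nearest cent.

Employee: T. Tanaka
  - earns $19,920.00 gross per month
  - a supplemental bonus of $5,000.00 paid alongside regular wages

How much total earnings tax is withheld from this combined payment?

Earnings Tax: taxable = $19,920.00
  $624.80 + 14.71% × ($19,920.00 − $14,400.00) = $624.80 + 14.71% × $5,520.00 = $1,436.79
Supplemental (25.88% flat on bonus): 25.88% × $5,000.00 = $1,294.00
Total earnings tax: $1,436.79 + $1,294.00 = $2,730.79

$2,730.79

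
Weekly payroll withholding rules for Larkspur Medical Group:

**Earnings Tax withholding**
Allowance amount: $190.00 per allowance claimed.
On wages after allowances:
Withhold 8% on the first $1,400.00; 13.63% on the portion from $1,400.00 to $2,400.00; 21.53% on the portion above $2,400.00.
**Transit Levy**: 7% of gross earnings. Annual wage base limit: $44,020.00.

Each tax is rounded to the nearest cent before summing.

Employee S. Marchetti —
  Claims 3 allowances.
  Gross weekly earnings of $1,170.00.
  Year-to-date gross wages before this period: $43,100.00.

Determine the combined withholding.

Earnings Tax: taxable = $1,170.00 − 3×$190.00 = $600.00
  8% × $600.00 = $48.00
Transit Levy: cap $44,020.00 − YTD $43,100.00 = $920.00 subject; 7% × $920.00 = $64.40
Total: $48.00 + $64.40 = $112.40

$112.40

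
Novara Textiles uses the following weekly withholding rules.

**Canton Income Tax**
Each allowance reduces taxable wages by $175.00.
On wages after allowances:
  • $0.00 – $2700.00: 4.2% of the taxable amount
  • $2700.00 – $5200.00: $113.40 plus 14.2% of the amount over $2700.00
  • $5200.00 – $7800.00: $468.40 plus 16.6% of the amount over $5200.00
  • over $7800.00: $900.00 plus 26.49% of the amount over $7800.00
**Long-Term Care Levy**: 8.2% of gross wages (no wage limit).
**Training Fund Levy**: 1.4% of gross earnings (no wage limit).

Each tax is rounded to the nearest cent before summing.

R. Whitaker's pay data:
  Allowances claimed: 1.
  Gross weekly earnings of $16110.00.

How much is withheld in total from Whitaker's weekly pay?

$4601.52

Canton Income Tax: taxable = $16110.00 − 1×$175.00 = $15935.00
  $900.00 + 26.49% × ($15935.00 − $7800.00) = $900.00 + 26.49% × $8135.00 = $3054.96
Long-Term Care Levy: 8.2% × $16110.00 = $1321.02
Training Fund Levy: 1.4% × $16110.00 = $225.54
Total: $3054.96 + $1321.02 + $225.54 = $4601.52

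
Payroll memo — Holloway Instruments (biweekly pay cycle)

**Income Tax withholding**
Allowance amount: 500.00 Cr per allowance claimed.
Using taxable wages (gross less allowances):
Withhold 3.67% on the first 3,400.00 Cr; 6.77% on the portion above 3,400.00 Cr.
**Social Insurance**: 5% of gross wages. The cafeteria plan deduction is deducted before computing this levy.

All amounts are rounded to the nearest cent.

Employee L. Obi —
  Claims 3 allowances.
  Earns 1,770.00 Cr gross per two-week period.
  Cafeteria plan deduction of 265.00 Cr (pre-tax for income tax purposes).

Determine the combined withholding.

Income Tax: taxable = 1,770.00 Cr − 265.00 Cr − 3×500.00 Cr = 5.00 Cr
  3.67% × 5.00 Cr = 0.18 Cr
Social Insurance: 5% × 1,505.00 Cr = 75.25 Cr
Total: 0.18 Cr + 75.25 Cr = 75.43 Cr

75.43 Cr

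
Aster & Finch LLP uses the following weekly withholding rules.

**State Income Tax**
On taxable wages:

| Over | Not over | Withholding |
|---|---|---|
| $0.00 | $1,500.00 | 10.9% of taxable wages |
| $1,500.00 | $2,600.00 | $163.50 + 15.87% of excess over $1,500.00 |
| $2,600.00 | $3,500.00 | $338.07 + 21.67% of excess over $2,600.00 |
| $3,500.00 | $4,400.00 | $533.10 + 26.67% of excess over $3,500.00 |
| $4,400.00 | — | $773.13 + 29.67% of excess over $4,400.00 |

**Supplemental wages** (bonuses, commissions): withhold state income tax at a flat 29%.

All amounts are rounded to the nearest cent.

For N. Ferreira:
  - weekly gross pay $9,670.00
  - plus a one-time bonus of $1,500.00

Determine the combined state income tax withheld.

State Income Tax: taxable = $9,670.00
  $773.13 + 29.67% × ($9,670.00 − $4,400.00) = $773.13 + 29.67% × $5,270.00 = $2,336.74
Supplemental (29% flat on bonus): 29% × $1,500.00 = $435.00
Total state income tax: $2,336.74 + $435.00 = $2,771.74

$2,771.74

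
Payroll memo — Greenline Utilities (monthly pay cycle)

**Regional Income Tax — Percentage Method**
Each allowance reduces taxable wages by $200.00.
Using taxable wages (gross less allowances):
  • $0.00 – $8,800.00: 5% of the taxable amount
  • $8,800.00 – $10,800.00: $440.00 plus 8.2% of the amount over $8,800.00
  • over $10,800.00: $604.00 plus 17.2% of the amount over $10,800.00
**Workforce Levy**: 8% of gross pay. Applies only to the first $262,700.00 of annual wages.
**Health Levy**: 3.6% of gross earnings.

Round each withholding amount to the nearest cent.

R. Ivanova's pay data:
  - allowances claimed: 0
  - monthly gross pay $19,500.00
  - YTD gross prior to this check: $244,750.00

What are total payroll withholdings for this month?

$4,238.40

Regional Income Tax: taxable = $19,500.00
  $604.00 + 17.2% × ($19,500.00 − $10,800.00) = $604.00 + 17.2% × $8,700.00 = $2,100.40
Workforce Levy: cap $262,700.00 − YTD $244,750.00 = $17,950.00 subject; 8% × $17,950.00 = $1,436.00
Health Levy: 3.6% × $19,500.00 = $702.00
Total: $2,100.40 + $1,436.00 + $702.00 = $4,238.40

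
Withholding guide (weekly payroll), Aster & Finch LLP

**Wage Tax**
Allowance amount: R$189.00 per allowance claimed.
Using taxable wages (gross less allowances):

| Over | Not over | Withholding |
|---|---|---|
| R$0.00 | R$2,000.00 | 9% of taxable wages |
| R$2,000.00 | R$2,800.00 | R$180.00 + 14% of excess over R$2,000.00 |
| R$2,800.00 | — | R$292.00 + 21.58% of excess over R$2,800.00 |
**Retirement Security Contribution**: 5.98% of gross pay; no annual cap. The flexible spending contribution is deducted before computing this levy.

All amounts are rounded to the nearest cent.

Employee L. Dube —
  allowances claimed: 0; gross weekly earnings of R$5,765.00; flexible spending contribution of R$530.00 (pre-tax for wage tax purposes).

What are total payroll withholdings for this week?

Wage Tax: taxable = R$5,765.00 − R$530.00 = R$5,235.00
  R$292.00 + 21.58% × (R$5,235.00 − R$2,800.00) = R$292.00 + 21.58% × R$2,435.00 = R$817.47
Retirement Security Contribution: 5.98% × R$5,235.00 = R$313.05
Total: R$817.47 + R$313.05 = R$1,130.52

R$1,130.52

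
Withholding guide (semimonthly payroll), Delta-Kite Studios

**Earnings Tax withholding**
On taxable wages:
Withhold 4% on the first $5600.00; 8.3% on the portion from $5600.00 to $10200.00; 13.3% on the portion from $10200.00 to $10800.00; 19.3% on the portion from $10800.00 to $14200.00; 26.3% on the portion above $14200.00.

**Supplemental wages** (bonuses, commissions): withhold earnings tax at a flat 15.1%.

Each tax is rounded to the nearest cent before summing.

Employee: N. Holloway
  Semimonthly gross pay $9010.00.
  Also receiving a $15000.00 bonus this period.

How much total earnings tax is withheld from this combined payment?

Earnings Tax: taxable = $9010.00
  $224.00 + 8.3% × ($9010.00 − $5600.00) = $224.00 + 8.3% × $3410.00 = $507.03
Supplemental (15.1% flat on bonus): 15.1% × $15000.00 = $2265.00
Total earnings tax: $507.03 + $2265.00 = $2772.03

$2772.03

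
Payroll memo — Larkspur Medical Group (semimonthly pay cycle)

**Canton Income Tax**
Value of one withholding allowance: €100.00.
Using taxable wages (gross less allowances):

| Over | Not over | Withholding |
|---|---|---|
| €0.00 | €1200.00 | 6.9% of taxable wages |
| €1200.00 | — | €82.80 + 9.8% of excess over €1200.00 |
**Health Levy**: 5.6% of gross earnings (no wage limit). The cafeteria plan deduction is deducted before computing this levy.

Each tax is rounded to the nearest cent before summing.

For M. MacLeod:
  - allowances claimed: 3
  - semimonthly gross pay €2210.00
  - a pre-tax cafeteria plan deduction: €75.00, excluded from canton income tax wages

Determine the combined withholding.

Canton Income Tax: taxable = €2210.00 − €75.00 − 3×€100.00 = €1835.00
  €82.80 + 9.8% × (€1835.00 − €1200.00) = €82.80 + 9.8% × €635.00 = €145.03
Health Levy: 5.6% × €2135.00 = €119.56
Total: €145.03 + €119.56 = €264.59

€264.59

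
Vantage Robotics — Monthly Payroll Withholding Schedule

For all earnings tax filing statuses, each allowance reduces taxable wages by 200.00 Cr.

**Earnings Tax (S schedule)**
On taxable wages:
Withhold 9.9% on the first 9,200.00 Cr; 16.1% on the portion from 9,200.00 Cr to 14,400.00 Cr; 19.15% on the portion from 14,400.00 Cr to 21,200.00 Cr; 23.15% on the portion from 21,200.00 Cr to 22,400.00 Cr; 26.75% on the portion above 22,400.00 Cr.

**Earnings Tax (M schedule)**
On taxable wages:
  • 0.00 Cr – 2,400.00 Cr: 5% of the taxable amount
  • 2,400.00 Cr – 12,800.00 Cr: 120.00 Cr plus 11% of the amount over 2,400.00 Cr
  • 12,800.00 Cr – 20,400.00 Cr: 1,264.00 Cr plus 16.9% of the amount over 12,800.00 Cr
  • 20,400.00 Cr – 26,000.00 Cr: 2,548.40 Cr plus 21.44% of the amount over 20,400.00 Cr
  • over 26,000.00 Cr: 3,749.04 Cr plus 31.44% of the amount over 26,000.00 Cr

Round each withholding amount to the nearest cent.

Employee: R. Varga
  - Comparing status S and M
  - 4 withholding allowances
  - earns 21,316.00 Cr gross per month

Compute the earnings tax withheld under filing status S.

Earnings Tax (S): taxable = 21,316.00 Cr − 4×200.00 Cr = 20,516.00 Cr
  1,748.00 Cr + 19.15% × (20,516.00 Cr − 14,400.00 Cr) = 1,748.00 Cr + 19.15% × 6,116.00 Cr = 2,919.21 Cr

2,919.21 Cr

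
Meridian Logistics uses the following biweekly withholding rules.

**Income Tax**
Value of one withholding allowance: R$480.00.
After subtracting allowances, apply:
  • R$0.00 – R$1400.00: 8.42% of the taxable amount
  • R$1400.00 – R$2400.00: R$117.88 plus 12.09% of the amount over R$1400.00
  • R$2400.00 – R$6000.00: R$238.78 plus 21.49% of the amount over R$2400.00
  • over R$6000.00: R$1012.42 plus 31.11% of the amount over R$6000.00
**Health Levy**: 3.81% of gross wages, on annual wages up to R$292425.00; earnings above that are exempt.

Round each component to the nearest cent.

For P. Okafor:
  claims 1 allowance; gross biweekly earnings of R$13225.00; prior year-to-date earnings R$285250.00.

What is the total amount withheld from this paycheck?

Income Tax: taxable = R$13225.00 − 1×R$480.00 = R$12745.00
  R$1012.42 + 31.11% × (R$12745.00 − R$6000.00) = R$1012.42 + 31.11% × R$6745.00 = R$3110.79
Health Levy: cap R$292425.00 − YTD R$285250.00 = R$7175.00 subject; 3.81% × R$7175.00 = R$273.37
Total: R$3110.79 + R$273.37 = R$3384.16

R$3384.16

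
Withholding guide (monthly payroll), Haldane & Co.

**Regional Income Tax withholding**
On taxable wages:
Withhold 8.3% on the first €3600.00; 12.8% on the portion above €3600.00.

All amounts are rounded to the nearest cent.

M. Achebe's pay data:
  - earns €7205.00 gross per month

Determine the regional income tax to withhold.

Regional Income Tax: taxable = €7205.00
  €298.80 + 12.8% × (€7205.00 − €3600.00) = €298.80 + 12.8% × €3605.00 = €760.24

€760.24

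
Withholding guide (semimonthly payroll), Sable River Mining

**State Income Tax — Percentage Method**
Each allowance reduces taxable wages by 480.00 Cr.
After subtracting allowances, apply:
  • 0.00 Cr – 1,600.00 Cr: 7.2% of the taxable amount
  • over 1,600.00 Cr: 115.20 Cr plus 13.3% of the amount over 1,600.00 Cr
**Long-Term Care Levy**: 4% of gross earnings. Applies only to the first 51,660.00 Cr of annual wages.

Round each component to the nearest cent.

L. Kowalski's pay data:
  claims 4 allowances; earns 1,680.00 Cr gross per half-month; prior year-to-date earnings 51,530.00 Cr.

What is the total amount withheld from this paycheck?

5.20 Cr

State Income Tax: taxable = 1,680.00 Cr − 4×480.00 Cr = -240.00 Cr
  Taxable ≤ 0 → 0.00 Cr
Long-Term Care Levy: cap 51,660.00 Cr − YTD 51,530.00 Cr = 130.00 Cr subject; 4% × 130.00 Cr = 5.20 Cr
Total: 0.00 Cr + 5.20 Cr = 5.20 Cr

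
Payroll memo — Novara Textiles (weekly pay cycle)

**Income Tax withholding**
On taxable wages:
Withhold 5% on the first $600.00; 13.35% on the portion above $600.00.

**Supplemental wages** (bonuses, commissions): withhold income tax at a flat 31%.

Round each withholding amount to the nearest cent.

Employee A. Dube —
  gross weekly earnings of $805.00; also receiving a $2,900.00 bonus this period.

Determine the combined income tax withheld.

$956.37

Income Tax: taxable = $805.00
  $30.00 + 13.35% × ($805.00 − $600.00) = $30.00 + 13.35% × $205.00 = $57.37
Supplemental (31% flat on bonus): 31% × $2,900.00 = $899.00
Total income tax: $57.37 + $899.00 = $956.37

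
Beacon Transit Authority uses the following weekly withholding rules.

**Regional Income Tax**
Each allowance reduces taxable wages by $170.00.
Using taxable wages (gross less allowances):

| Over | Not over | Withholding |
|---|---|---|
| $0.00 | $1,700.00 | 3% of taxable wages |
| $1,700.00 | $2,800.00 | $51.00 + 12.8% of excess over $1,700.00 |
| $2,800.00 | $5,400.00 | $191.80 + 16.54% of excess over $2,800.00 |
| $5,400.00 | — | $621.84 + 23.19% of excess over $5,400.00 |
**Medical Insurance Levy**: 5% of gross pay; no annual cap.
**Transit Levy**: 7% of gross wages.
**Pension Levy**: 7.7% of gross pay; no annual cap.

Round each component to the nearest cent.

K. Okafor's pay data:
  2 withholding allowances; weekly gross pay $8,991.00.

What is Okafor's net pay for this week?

Regional Income Tax: taxable = $8,991.00 − 2×$170.00 = $8,651.00
  $621.84 + 23.19% × ($8,651.00 − $5,400.00) = $621.84 + 23.19% × $3,251.00 = $1,375.75
Medical Insurance Levy: 5% × $8,991.00 = $449.55
Transit Levy: 7% × $8,991.00 = $629.37
Pension Levy: 7.7% × $8,991.00 = $692.31
Total withheld: $1,375.75 + $449.55 + $629.37 + $692.31 = $3,146.98
Net pay: $8,991.00 − $3,146.98 = $5,844.02

$5,844.02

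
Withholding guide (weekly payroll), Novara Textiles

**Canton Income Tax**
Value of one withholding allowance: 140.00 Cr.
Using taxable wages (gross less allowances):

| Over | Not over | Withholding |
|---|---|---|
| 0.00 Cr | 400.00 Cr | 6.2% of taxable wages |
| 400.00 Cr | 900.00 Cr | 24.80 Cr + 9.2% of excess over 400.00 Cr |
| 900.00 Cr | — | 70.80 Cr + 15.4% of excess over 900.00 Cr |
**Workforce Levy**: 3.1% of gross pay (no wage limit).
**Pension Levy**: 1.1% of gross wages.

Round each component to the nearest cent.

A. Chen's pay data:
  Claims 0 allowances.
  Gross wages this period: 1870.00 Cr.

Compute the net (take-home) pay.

Canton Income Tax: taxable = 1870.00 Cr
  70.80 Cr + 15.4% × (1870.00 Cr − 900.00 Cr) = 70.80 Cr + 15.4% × 970.00 Cr = 220.18 Cr
Workforce Levy: 3.1% × 1870.00 Cr = 57.97 Cr
Pension Levy: 1.1% × 1870.00 Cr = 20.57 Cr
Total withheld: 220.18 Cr + 57.97 Cr + 20.57 Cr = 298.72 Cr
Net pay: 1870.00 Cr − 298.72 Cr = 1571.28 Cr

1571.28 Cr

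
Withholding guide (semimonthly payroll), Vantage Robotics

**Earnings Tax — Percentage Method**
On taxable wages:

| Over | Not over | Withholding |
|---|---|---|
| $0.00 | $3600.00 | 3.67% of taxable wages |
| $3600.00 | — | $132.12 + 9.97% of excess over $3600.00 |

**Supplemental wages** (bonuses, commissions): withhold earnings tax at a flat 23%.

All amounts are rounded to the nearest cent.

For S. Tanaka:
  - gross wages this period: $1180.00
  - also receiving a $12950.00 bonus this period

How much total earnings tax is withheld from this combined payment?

Earnings Tax: taxable = $1180.00
  3.67% × $1180.00 = $43.31
Supplemental (23% flat on bonus): 23% × $12950.00 = $2978.50
Total earnings tax: $43.31 + $2978.50 = $3021.81

$3021.81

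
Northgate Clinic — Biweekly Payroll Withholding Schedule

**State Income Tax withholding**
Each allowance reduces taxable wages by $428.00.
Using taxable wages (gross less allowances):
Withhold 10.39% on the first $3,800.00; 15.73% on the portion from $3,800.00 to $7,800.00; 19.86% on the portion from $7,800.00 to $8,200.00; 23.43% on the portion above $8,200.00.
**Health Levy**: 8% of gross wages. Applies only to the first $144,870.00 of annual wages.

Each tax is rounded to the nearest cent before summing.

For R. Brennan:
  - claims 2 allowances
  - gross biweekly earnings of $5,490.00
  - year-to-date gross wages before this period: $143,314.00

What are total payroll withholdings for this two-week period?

$650.49

State Income Tax: taxable = $5,490.00 − 2×$428.00 = $4,634.00
  $394.82 + 15.73% × ($4,634.00 − $3,800.00) = $394.82 + 15.73% × $834.00 = $526.01
Health Levy: cap $144,870.00 − YTD $143,314.00 = $1,556.00 subject; 8% × $1,556.00 = $124.48
Total: $526.01 + $124.48 = $650.49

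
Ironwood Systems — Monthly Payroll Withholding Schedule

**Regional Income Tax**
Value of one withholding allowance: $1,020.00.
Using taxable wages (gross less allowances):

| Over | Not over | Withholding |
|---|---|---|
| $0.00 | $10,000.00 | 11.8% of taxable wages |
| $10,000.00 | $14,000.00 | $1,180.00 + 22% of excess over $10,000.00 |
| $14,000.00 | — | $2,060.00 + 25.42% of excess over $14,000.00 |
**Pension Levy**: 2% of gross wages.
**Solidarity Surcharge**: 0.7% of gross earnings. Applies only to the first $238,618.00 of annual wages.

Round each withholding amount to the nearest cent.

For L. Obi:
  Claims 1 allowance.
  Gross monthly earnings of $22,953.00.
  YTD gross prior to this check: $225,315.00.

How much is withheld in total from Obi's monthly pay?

$4,628.75

Regional Income Tax: taxable = $22,953.00 − 1×$1,020.00 = $21,933.00
  $2,060.00 + 25.42% × ($21,933.00 − $14,000.00) = $2,060.00 + 25.42% × $7,933.00 = $4,076.57
Pension Levy: 2% × $22,953.00 = $459.06
Solidarity Surcharge: cap $238,618.00 − YTD $225,315.00 = $13,303.00 subject; 0.7% × $13,303.00 = $93.12
Total: $4,076.57 + $459.06 + $93.12 = $4,628.75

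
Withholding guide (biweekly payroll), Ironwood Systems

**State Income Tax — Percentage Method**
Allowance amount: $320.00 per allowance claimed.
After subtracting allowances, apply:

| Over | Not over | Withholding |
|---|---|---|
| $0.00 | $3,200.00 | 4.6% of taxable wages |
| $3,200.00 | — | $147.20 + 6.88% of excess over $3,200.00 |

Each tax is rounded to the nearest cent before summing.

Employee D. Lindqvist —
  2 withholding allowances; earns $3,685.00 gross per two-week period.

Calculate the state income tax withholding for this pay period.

State Income Tax: taxable = $3,685.00 − 2×$320.00 = $3,045.00
  4.6% × $3,045.00 = $140.07

$140.07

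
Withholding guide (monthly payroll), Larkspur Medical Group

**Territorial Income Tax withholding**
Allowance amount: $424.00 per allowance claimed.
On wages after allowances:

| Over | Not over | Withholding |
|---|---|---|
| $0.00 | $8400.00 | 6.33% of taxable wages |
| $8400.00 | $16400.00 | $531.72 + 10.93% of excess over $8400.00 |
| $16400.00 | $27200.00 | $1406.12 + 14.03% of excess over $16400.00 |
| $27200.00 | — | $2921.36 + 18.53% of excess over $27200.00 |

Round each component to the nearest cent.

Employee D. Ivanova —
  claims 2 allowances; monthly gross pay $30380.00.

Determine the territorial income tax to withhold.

Territorial Income Tax: taxable = $30380.00 − 2×$424.00 = $29532.00
  $2921.36 + 18.53% × ($29532.00 − $27200.00) = $2921.36 + 18.53% × $2332.00 = $3353.48

$3353.48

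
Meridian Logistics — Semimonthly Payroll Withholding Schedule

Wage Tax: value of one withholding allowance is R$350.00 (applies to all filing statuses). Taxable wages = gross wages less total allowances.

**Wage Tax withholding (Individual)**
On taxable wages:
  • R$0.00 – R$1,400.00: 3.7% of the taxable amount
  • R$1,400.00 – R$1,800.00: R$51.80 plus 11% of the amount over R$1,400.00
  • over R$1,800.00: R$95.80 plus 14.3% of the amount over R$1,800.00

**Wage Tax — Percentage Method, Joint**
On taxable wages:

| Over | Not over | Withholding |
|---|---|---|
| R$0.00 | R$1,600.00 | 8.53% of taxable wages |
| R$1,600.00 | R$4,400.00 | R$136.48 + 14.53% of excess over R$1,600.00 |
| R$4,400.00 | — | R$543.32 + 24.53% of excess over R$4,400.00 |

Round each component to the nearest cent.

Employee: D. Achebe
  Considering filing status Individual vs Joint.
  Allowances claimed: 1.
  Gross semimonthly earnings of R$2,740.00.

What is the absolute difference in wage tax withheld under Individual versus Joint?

Wage Tax (Individual): taxable = R$2,740.00 − 1×R$350.00 = R$2,390.00
  R$95.80 + 14.3% × (R$2,390.00 − R$1,800.00) = R$95.80 + 14.3% × R$590.00 = R$180.17
Wage Tax (Joint): taxable = R$2,740.00 − 1×R$350.00 = R$2,390.00
  R$136.48 + 14.53% × (R$2,390.00 − R$1,600.00) = R$136.48 + 14.53% × R$790.00 = R$251.27
Difference: |R$180.17 − R$251.27| = R$71.10 (higher under Joint)

R$71.10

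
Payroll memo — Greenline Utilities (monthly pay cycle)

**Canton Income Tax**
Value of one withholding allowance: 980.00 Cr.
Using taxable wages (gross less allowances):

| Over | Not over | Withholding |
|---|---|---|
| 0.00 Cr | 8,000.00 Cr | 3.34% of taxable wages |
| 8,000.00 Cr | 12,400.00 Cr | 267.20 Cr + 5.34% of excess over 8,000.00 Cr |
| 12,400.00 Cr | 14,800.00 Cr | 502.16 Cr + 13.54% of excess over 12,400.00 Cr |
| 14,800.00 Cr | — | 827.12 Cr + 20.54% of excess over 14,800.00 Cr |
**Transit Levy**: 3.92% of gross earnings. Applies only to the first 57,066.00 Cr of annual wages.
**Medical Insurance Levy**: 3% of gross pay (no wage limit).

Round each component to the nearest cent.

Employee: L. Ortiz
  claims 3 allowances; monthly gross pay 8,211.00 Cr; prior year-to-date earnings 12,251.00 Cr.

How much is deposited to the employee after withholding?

7,466.75 Cr

Canton Income Tax: taxable = 8,211.00 Cr − 3×980.00 Cr = 5,271.00 Cr
  3.34% × 5,271.00 Cr = 176.05 Cr
Transit Levy: 3.92% × 8,211.00 Cr = 321.87 Cr
Medical Insurance Levy: 3% × 8,211.00 Cr = 246.33 Cr
Total withheld: 176.05 Cr + 321.87 Cr + 246.33 Cr = 744.25 Cr
Net pay: 8,211.00 Cr − 744.25 Cr = 7,466.75 Cr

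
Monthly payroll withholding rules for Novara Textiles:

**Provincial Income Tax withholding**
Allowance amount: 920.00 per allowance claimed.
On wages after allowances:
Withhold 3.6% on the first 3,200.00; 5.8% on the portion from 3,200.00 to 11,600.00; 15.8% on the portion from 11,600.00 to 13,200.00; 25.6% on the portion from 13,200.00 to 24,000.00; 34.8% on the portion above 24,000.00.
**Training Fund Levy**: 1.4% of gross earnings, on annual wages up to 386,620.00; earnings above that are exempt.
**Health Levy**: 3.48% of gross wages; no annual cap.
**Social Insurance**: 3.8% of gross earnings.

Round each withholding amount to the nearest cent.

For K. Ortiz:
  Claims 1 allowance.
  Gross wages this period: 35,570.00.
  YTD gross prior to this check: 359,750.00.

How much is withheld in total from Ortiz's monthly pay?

Provincial Income Tax: taxable = 35,570.00 − 1×920.00 = 34,650.00
  3,620.00 + 34.8% × (34,650.00 − 24,000.00) = 3,620.00 + 34.8% × 10,650.00 = 7,326.20
Training Fund Levy: cap 386,620.00 − YTD 359,750.00 = 26,870.00 subject; 1.4% × 26,870.00 = 376.18
Health Levy: 3.48% × 35,570.00 = 1,237.84
Social Insurance: 3.8% × 35,570.00 = 1,351.66
Total: 7,326.20 + 376.18 + 1,237.84 + 1,351.66 = 10,291.88

10,291.88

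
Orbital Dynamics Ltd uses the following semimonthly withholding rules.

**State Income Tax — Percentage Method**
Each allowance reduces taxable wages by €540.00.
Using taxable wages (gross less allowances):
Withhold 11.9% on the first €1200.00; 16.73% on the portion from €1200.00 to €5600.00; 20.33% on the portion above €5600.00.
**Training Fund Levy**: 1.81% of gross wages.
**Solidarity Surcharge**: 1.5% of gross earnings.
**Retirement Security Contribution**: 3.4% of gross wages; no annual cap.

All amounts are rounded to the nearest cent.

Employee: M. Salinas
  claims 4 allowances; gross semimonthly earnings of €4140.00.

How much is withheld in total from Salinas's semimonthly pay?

State Income Tax: taxable = €4140.00 − 4×€540.00 = €1980.00
  €142.80 + 16.73% × (€1980.00 − €1200.00) = €142.80 + 16.73% × €780.00 = €273.29
Training Fund Levy: 1.81% × €4140.00 = €74.93
Solidarity Surcharge: 1.5% × €4140.00 = €62.10
Retirement Security Contribution: 3.4% × €4140.00 = €140.76
Total: €273.29 + €74.93 + €62.10 + €140.76 = €551.08

€551.08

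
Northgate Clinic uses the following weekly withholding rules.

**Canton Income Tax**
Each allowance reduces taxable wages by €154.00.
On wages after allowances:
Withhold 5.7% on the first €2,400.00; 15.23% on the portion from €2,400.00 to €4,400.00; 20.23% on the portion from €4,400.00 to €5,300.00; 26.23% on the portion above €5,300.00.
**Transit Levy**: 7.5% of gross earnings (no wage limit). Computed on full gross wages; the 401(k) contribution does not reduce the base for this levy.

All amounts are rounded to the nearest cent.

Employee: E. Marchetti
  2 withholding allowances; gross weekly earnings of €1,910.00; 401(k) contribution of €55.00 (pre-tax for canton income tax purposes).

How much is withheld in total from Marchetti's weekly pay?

Canton Income Tax: taxable = €1,910.00 − €55.00 − 2×€154.00 = €1,547.00
  5.7% × €1,547.00 = €88.18
Transit Levy: 7.5% × €1,910.00 = €143.25
Total: €88.18 + €143.25 = €231.43

€231.43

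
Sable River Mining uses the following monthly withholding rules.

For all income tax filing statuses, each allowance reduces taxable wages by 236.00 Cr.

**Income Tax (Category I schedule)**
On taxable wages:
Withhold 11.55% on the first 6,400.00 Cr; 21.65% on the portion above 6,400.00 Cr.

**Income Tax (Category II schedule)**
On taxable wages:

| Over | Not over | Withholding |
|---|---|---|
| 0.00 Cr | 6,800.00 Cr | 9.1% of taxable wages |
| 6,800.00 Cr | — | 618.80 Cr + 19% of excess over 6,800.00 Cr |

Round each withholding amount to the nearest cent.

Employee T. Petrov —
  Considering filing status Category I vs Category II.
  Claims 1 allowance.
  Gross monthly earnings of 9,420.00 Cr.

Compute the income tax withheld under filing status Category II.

1,071.76 Cr

Income Tax (Category II): taxable = 9,420.00 Cr − 1×236.00 Cr = 9,184.00 Cr
  618.80 Cr + 19% × (9,184.00 Cr − 6,800.00 Cr) = 618.80 Cr + 19% × 2,384.00 Cr = 1,071.76 Cr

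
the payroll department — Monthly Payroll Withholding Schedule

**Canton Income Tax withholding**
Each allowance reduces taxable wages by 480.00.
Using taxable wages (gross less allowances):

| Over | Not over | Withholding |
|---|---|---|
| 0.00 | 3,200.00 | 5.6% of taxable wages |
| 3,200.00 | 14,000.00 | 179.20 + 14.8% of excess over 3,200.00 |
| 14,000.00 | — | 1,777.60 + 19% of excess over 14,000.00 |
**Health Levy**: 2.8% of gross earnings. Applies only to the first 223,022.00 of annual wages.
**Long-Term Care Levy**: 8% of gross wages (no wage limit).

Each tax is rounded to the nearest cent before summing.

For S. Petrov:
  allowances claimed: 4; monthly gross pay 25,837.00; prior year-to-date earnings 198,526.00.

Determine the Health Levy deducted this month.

Health Levy: cap 223,022.00 − YTD 198,526.00 = 24,496.00 subject; 2.8% × 24,496.00 = 685.89

685.89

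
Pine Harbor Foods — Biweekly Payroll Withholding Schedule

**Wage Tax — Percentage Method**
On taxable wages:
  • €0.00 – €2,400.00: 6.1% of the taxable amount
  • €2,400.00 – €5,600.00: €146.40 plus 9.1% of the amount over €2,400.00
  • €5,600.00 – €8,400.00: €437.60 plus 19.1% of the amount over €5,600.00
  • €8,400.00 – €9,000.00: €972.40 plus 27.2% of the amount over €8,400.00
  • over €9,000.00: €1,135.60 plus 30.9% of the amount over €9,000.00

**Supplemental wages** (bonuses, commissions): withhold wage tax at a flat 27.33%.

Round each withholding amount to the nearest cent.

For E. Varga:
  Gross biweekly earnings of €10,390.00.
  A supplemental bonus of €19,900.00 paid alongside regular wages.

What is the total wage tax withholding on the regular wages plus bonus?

Wage Tax: taxable = €10,390.00
  €1,135.60 + 30.9% × (€10,390.00 − €9,000.00) = €1,135.60 + 30.9% × €1,390.00 = €1,565.11
Supplemental (27.33% flat on bonus): 27.33% × €19,900.00 = €5,438.67
Total wage tax: €1,565.11 + €5,438.67 = €7,003.78

€7,003.78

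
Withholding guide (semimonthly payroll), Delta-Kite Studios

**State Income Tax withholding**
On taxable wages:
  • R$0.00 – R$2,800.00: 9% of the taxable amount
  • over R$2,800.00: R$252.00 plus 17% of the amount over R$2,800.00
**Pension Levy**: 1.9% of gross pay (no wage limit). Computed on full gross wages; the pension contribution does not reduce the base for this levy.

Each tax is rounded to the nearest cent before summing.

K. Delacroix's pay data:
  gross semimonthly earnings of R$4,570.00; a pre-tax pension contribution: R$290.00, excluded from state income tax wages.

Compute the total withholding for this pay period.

R$590.43

State Income Tax: taxable = R$4,570.00 − R$290.00 = R$4,280.00
  R$252.00 + 17% × (R$4,280.00 − R$2,800.00) = R$252.00 + 17% × R$1,480.00 = R$503.60
Pension Levy: 1.9% × R$4,570.00 = R$86.83
Total: R$503.60 + R$86.83 = R$590.43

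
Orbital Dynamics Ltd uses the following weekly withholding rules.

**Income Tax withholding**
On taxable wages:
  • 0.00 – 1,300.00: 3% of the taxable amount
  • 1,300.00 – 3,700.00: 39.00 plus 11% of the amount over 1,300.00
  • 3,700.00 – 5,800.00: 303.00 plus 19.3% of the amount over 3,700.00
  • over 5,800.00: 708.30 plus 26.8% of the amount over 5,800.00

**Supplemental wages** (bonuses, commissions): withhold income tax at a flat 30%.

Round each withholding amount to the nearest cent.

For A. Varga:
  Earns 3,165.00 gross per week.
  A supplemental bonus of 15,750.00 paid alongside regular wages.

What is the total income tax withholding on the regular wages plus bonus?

4,969.15

Income Tax: taxable = 3,165.00
  39.00 + 11% × (3,165.00 − 1,300.00) = 39.00 + 11% × 1,865.00 = 244.15
Supplemental (30% flat on bonus): 30% × 15,750.00 = 4,725.00
Total income tax: 244.15 + 4,725.00 = 4,969.15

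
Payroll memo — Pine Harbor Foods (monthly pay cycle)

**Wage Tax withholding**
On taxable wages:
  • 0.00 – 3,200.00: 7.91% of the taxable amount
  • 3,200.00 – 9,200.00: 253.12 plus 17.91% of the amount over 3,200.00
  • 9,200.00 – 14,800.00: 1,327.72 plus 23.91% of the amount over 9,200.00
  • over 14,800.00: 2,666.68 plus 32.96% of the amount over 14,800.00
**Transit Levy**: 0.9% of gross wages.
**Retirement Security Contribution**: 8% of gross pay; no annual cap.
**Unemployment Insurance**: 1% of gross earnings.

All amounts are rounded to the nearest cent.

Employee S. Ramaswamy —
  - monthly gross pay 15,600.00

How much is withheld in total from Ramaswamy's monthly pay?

Wage Tax: taxable = 15,600.00
  2,666.68 + 32.96% × (15,600.00 − 14,800.00) = 2,666.68 + 32.96% × 800.00 = 2,930.36
Transit Levy: 0.9% × 15,600.00 = 140.40
Retirement Security Contribution: 8% × 15,600.00 = 1,248.00
Unemployment Insurance: 1% × 15,600.00 = 156.00
Total: 2,930.36 + 140.40 + 1,248.00 + 156.00 = 4,474.76

4,474.76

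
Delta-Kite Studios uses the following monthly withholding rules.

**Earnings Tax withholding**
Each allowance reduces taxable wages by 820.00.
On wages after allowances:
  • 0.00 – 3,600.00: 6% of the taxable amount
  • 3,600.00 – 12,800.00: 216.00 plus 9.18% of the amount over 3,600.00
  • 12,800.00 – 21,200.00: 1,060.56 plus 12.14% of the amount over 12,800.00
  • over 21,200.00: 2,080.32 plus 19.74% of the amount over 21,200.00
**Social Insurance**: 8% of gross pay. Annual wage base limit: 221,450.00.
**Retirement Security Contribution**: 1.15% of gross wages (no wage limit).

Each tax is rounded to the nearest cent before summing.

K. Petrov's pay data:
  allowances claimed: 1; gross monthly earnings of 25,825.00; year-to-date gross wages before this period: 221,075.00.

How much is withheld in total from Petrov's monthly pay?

Earnings Tax: taxable = 25,825.00 − 1×820.00 = 25,005.00
  2,080.32 + 19.74% × (25,005.00 − 21,200.00) = 2,080.32 + 19.74% × 3,805.00 = 2,831.43
Social Insurance: cap 221,450.00 − YTD 221,075.00 = 375.00 subject; 8% × 375.00 = 30.00
Retirement Security Contribution: 1.15% × 25,825.00 = 296.99
Total: 2,831.43 + 30.00 + 296.99 = 3,158.42

3,158.42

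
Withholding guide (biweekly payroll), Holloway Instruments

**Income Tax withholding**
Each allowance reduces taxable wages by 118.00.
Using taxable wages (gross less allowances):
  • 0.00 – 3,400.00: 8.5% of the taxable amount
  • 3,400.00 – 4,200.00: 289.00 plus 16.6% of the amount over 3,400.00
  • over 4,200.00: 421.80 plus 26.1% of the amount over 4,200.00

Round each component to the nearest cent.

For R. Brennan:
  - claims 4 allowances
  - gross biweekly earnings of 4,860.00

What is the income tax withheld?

Income Tax: taxable = 4,860.00 − 4×118.00 = 4,388.00
  421.80 + 26.1% × (4,388.00 − 4,200.00) = 421.80 + 26.1% × 188.00 = 470.87

470.87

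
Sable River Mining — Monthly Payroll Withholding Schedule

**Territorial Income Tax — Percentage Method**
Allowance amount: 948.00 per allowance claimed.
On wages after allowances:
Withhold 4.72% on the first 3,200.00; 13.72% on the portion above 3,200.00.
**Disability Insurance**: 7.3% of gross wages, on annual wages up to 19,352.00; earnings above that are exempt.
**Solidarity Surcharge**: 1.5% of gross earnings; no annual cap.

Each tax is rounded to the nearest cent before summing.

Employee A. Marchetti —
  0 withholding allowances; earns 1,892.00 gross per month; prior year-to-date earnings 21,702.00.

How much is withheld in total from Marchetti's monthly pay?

Territorial Income Tax: taxable = 1,892.00
  4.72% × 1,892.00 = 89.30
Disability Insurance: YTD 21,702.00 ≥ cap 19,352.00 → 0.00
Solidarity Surcharge: 1.5% × 1,892.00 = 28.38
Total: 89.30 + 0.00 + 28.38 = 117.68

117.68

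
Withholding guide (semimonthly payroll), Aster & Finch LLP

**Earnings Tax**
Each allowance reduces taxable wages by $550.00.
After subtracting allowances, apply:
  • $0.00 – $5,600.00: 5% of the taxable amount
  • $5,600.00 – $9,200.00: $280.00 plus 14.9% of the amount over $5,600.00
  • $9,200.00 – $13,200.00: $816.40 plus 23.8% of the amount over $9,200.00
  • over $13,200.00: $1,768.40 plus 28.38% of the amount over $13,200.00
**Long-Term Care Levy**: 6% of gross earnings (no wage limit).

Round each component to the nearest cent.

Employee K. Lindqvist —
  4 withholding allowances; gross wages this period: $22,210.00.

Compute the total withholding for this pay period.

Earnings Tax: taxable = $22,210.00 − 4×$550.00 = $20,010.00
  $1,768.40 + 28.38% × ($20,010.00 − $13,200.00) = $1,768.40 + 28.38% × $6,810.00 = $3,701.08
Long-Term Care Levy: 6% × $22,210.00 = $1,332.60
Total: $3,701.08 + $1,332.60 = $5,033.68

$5,033.68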